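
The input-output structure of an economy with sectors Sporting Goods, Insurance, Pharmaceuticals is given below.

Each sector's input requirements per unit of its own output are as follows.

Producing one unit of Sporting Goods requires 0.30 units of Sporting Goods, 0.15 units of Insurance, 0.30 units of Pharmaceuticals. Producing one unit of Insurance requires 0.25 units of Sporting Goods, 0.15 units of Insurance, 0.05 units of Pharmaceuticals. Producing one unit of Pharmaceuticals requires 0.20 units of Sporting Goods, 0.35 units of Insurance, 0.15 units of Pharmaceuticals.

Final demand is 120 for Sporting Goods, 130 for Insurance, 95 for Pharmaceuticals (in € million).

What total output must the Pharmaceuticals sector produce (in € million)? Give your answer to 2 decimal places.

I − A =
  [   0.70    -0.25    -0.20]
  [  -0.15     0.85    -0.35]
  [  -0.30    -0.05     0.85]
Cofactors of I−A, C_ij = (−1)^(i+j)·(minor ij) (rows/columns in the sector order above):
  C_11 = (0.85)(0.85) − (-0.35)(-0.05) = 0.7050
  C_12 = −[(-0.15)(0.85) − (-0.35)(-0.30)] = 0.2325
  C_13 = (-0.15)(-0.05) − (0.85)(-0.30) = 0.2625
  C_21 = −[(-0.25)(0.85) − (-0.20)(-0.05)] = 0.2225
  C_22 = (0.70)(0.85) − (-0.20)(-0.30) = 0.5350
  C_23 = −[(0.70)(-0.05) − (-0.25)(-0.30)] = 0.1100
  C_31 = (-0.25)(-0.35) − (-0.20)(0.85) = 0.2575
  C_32 = −[(0.70)(-0.35) − (-0.20)(-0.15)] = 0.2750
  C_33 = (0.70)(0.85) − (-0.25)(-0.15) = 0.5575
det(I−A) = Σ_j (I−A)_1j·C_1j = (0.70)(0.7050) + (-0.25)(0.2325) + (-0.20)(0.2625) = 0.382875
adj(I−A) = Cᵀ =
  [ 0.7050   0.2225   0.2575]
  [ 0.2325   0.5350   0.2750]
  [ 0.2625   0.1100   0.5575]
(I − A)⁻¹ = adj(I−A) / det(I−A) ≈
  [   1.8413     0.5811     0.6725]
  [   0.6072     1.3973     0.7183]
  [   0.6856     0.2873     1.4561]
x = (I − A)⁻¹ d = adj(I−A)·d / det(I−A), with det(I−A) = 0.382875:
  x_1 = (0.7050·120 + 0.2225·130 + 0.2575·95) / 0.382875 = 137.9875 / 0.382875 ≈ 360.40
  x_2 = (0.2325·120 + 0.5350·130 + 0.2750·95) / 0.382875 = 123.575 / 0.382875 ≈ 322.76
  x_3 = (0.2625·120 + 0.1100·130 + 0.5575·95) / 0.382875 = 98.7625 / 0.382875 ≈ 257.95

x_3 = 257.95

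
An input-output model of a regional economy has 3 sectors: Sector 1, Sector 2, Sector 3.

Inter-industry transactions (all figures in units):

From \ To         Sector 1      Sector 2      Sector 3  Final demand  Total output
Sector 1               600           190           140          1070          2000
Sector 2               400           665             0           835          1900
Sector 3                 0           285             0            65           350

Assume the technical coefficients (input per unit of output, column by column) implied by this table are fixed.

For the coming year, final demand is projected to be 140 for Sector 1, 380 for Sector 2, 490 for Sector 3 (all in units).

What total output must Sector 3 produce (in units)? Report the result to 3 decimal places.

x_3 = 608.156

Technical coefficients a_ij = z_ij / X_j:
  a_11 = 600/2000 = 0.30, a_21 = 400/2000 = 0.20, a_31 = 0/2000 = 0.00
  a_12 = 190/1900 = 0.10, a_22 = 665/1900 = 0.35, a_32 = 285/1900 = 0.15
  a_13 = 140/350 = 0.40, a_23 = 0/350 = 0.00, a_33 = 0/350 = 0.00
I − A =
  [   0.70    -0.10    -0.40]
  [  -0.20     0.65     0.00]
  [   0.00    -0.15     1.00]
Cofactors of I−A, C_ij = (−1)^(i+j)·(minor ij) (rows/columns in the sector order above):
  C_11 = (0.65)(1.00) − (0.00)(-0.15) = 0.6500
  C_12 = −[(-0.20)(1.00) − (0.00)(0.00)] = 0.2000
  C_13 = (-0.20)(-0.15) − (0.65)(0.00) = 0.0300
  C_21 = −[(-0.10)(1.00) − (-0.40)(-0.15)] = 0.1600
  C_22 = (0.70)(1.00) − (-0.40)(0.00) = 0.7000
  C_23 = −[(0.70)(-0.15) − (-0.10)(0.00)] = 0.1050
  C_31 = (-0.10)(0.00) − (-0.40)(0.65) = 0.2600
  C_32 = −[(0.70)(0.00) − (-0.40)(-0.20)] = 0.0800
  C_33 = (0.70)(0.65) − (-0.10)(-0.20) = 0.4350
det(I−A) = Σ_j (I−A)_1j·C_1j = (0.70)(0.6500) + (-0.10)(0.2000) + (-0.40)(0.0300) = 0.4230
adj(I−A) = Cᵀ =
  [ 0.6500   0.1600   0.2600]
  [ 0.2000   0.7000   0.0800]
  [ 0.0300   0.1050   0.4350]
(I − A)⁻¹ = adj(I−A) / det(I−A) ≈
  [   1.5366     0.3783     0.6147]
  [   0.4728     1.6548     0.1891]
  [   0.0709     0.2482     1.0284]
x = (I − A)⁻¹ d = adj(I−A)·d / det(I−A), with det(I−A) = 0.4230:
  x_1 = (0.6500·140 + 0.1600·380 + 0.2600·490) / 0.4230 = 279.20 / 0.4230 ≈ 660.047
  x_2 = (0.2000·140 + 0.7000·380 + 0.0800·490) / 0.4230 = 333.20 / 0.4230 ≈ 787.707
  x_3 = (0.0300·140 + 0.1050·380 + 0.4350·490) / 0.4230 = 257.25 / 0.4230 ≈ 608.156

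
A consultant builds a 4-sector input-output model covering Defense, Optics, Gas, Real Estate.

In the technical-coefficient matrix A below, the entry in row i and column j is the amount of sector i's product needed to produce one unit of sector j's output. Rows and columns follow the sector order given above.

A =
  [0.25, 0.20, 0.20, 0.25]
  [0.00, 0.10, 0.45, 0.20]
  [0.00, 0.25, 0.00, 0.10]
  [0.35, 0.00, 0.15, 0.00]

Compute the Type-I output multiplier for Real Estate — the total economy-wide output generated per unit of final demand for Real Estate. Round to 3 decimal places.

m_R = 2.408

I − A =
  [   0.75    -0.20    -0.20    -0.25]
  [   0.00     0.90    -0.45    -0.20]
  [   0.00    -0.25     1.00    -0.10]
  [  -0.35     0.00    -0.15     1.00]
Compute the cofactors C_ij = (−1)^(i+j)·(3×3 minor ij) of I−A; the adjugate is their transpose:
adj(I−A) = Cᵀ =
  [ 0.766500   0.256375   0.309750   0.273875]
  [ 0.085750   0.644250   0.334625   0.183750]
  [ 0.049000   0.172625   0.582250   0.105000]
  [ 0.275625   0.115625   0.195750   0.590625]
det(I−A) = Σ_j (I−A)_1j·C_1j = (0.75)(0.766500) + (-0.20)(0.085750) + (-0.20)(0.049000) + (-0.25)(0.275625) = 0.47901875
(I − A)⁻¹ = adj(I−A) / det(I−A) ≈
  [   1.6001     0.5352     0.6466     0.5717]
  [   0.1790     1.3449     0.6986     0.3836]
  [   0.1023     0.3604     1.2155     0.2192]
  [   0.5754     0.2414     0.4086     1.2330]
The output multiplier for sector j is the column-j sum of the Leontief inverse (I − A)⁻¹ = adj(I−A) / det(I−A).
Column R of adj(I−A): (0.273875, 0.183750, 0.105000, 0.590625); det(I−A) = 0.47901875.
m_R = (0.273875 + 0.183750 + 0.105000 + 0.590625) / 0.47901875 = 1.15325 / 0.47901875 ≈ 2.408.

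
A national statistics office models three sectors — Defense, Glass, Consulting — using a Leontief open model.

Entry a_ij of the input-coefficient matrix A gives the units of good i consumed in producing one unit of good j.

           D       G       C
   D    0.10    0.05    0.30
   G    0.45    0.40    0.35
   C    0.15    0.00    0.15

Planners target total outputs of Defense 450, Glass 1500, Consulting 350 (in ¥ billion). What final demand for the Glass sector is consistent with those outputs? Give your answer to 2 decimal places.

d_G = 575.00

I − A =
  [   0.90    -0.05    -0.30]
  [  -0.45     0.60    -0.35]
  [  -0.15     0.00     0.85]
d = (I − A) x:
  d_D = (+0.90)·450 + (-0.05)·1500 + (-0.30)·350 = 225.00
  d_G = (-0.45)·450 + (+0.60)·1500 + (-0.35)·350 = 575.00
  d_C = (-0.15)·450 + (+0.00)·1500 + (+0.85)·350 = 230.00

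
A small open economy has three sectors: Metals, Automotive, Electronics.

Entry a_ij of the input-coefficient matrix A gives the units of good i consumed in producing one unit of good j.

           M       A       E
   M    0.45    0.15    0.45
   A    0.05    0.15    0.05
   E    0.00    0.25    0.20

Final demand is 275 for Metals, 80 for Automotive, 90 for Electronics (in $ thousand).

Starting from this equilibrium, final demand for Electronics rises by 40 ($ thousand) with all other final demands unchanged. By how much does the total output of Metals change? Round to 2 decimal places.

Δx_M = 43.88

I − A =
  [   0.55    -0.15    -0.45]
  [  -0.05     0.85    -0.05]
  [   0.00    -0.25     0.80]
Cofactors of I−A, C_ij = (−1)^(i+j)·(minor ij) (rows/columns in the sector order above):
  C_11 = (0.85)(0.80) − (-0.05)(-0.25) = 0.6675
  C_12 = −[(-0.05)(0.80) − (-0.05)(0.00)] = 0.0400
  C_13 = (-0.05)(-0.25) − (0.85)(0.00) = 0.0125
  C_21 = −[(-0.15)(0.80) − (-0.45)(-0.25)] = 0.2325
  C_22 = (0.55)(0.80) − (-0.45)(0.00) = 0.4400
  C_23 = −[(0.55)(-0.25) − (-0.15)(0.00)] = 0.1375
  C_31 = (-0.15)(-0.05) − (-0.45)(0.85) = 0.3900
  C_32 = −[(0.55)(-0.05) − (-0.45)(-0.05)] = 0.0500
  C_33 = (0.55)(0.85) − (-0.15)(-0.05) = 0.4600
det(I−A) = Σ_j (I−A)_1j·C_1j = (0.55)(0.6675) + (-0.15)(0.0400) + (-0.45)(0.0125) = 0.3555
adj(I−A) = Cᵀ =
  [ 0.6675   0.2325   0.3900]
  [ 0.0400   0.4400   0.0500]
  [ 0.0125   0.1375   0.4600]
(I − A)⁻¹ = adj(I−A) / det(I−A) ≈
  [   1.8776     0.6540     1.0970]
  [   0.1125     1.2377     0.1406]
  [   0.0352     0.3868     1.2940]
Δx = (I − A)⁻¹ Δd with Δd having +40 in the Electronics component and 0 elsewhere.
So Δx_M = L_ME · (+40), where L_ME = adj(I−A)_ME / det(I−A) = 0.3900 / 0.3555.
Δx_M = 0.3900 × (+40) / 0.3555 = 15.60 / 0.3555 ≈ 43.88.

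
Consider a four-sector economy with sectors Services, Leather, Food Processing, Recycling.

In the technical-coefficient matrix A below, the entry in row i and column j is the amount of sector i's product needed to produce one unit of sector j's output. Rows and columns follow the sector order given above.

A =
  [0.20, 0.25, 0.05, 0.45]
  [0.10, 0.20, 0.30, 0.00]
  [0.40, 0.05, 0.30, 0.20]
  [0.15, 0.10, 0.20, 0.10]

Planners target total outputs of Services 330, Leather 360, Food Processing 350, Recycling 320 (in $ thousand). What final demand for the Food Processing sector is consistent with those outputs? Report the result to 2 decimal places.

d_F = 31.00

I − A =
  [   0.80    -0.25    -0.05    -0.45]
  [  -0.10     0.80    -0.30     0.00]
  [  -0.40    -0.05     0.70    -0.20]
  [  -0.15    -0.10    -0.20     0.90]
d = (I − A) x:
  d_S = (+0.80)·330 + (-0.25)·360 + (-0.05)·350 + (-0.45)·320 = 12.50
  d_L = (-0.10)·330 + (+0.80)·360 + (-0.30)·350 + (+0.00)·320 = 150.00
  d_F = (-0.40)·330 + (-0.05)·360 + (+0.70)·350 + (-0.20)·320 = 31.00
  d_R = (-0.15)·330 + (-0.10)·360 + (-0.20)·350 + (+0.90)·320 = 132.50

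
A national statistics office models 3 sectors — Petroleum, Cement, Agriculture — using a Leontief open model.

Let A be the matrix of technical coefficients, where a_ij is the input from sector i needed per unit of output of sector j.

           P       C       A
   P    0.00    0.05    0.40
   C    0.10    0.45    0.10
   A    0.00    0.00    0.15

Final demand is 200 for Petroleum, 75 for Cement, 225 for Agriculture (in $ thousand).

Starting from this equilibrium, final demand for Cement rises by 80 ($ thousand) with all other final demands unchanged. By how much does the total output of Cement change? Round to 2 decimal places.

I − A =
  [   1.00    -0.05    -0.40]
  [  -0.10     0.55    -0.10]
  [   0.00     0.00     0.85]
Cofactors of I−A, C_ij = (−1)^(i+j)·(minor ij) (rows/columns in the sector order above):
  C_11 = (0.55)(0.85) − (-0.10)(0.00) = 0.4675
  C_12 = −[(-0.10)(0.85) − (-0.10)(0.00)] = 0.0850
  C_13 = (-0.10)(0.00) − (0.55)(0.00) = 0.0000
  C_21 = −[(-0.05)(0.85) − (-0.40)(0.00)] = 0.0425
  C_22 = (1.00)(0.85) − (-0.40)(0.00) = 0.8500
  C_23 = −[(1.00)(0.00) − (-0.05)(0.00)] = 0.0000
  C_31 = (-0.05)(-0.10) − (-0.40)(0.55) = 0.2250
  C_32 = −[(1.00)(-0.10) − (-0.40)(-0.10)] = 0.1400
  C_33 = (1.00)(0.55) − (-0.05)(-0.10) = 0.5450
det(I−A) = Σ_j (I−A)_1j·C_1j = (1.00)(0.4675) + (-0.05)(0.0850) + (-0.40)(0.0000) = 0.46325
adj(I−A) = Cᵀ =
  [ 0.4675   0.0425   0.2250]
  [ 0.0850   0.8500   0.1400]
  [ 0.0000   0.0000   0.5450]
(I − A)⁻¹ = adj(I−A) / det(I−A) ≈
  [   1.0092     0.0917     0.4857]
  [   0.1835     1.8349     0.3022]
  [   0.0000     0.0000     1.1765]
Δx = (I − A)⁻¹ Δd with Δd having +80 in the Cement component and 0 elsewhere.
So Δx_C = L_CC · (+80), where L_CC = adj(I−A)_CC / det(I−A) = 0.8500 / 0.46325.
Δx_C = 0.8500 × (+80) / 0.46325 = 68.00 / 0.46325 ≈ 146.79.

Δx_C = 146.79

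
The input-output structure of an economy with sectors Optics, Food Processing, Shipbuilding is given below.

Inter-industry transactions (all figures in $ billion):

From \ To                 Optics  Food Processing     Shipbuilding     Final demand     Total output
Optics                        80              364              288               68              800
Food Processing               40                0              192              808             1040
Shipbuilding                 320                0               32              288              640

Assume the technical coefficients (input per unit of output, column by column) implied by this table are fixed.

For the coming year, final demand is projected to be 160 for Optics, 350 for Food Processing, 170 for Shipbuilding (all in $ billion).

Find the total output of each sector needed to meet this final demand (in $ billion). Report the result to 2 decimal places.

Technical coefficients a_ij = z_ij / X_j:
  a_OO = 80/800 = 0.10, a_FO = 40/800 = 0.05, a_SO = 320/800 = 0.40
  a_OF = 364/1040 = 0.35, a_FF = 0/1040 = 0.00, a_SF = 0/1040 = 0.00
  a_OS = 288/640 = 0.45, a_FS = 192/640 = 0.30, a_SS = 32/640 = 0.05
I − A =
  [   0.90    -0.35    -0.45]
  [  -0.05     1.00    -0.30]
  [  -0.40     0.00     0.95]
Cofactors of I−A, C_ij = (−1)^(i+j)·(minor ij) (rows/columns in the sector order above):
  C_11 = (1.00)(0.95) − (-0.30)(0.00) = 0.9500
  C_12 = −[(-0.05)(0.95) − (-0.30)(-0.40)] = 0.1675
  C_13 = (-0.05)(0.00) − (1.00)(-0.40) = 0.4000
  C_21 = −[(-0.35)(0.95) − (-0.45)(0.00)] = 0.3325
  C_22 = (0.90)(0.95) − (-0.45)(-0.40) = 0.6750
  C_23 = −[(0.90)(0.00) − (-0.35)(-0.40)] = 0.1400
  C_31 = (-0.35)(-0.30) − (-0.45)(1.00) = 0.5550
  C_32 = −[(0.90)(-0.30) − (-0.45)(-0.05)] = 0.2925
  C_33 = (0.90)(1.00) − (-0.35)(-0.05) = 0.8825
det(I−A) = Σ_j (I−A)_1j·C_1j = (0.90)(0.9500) + (-0.35)(0.1675) + (-0.45)(0.4000) = 0.616375
adj(I−A) = Cᵀ =
  [ 0.9500   0.3325   0.5550]
  [ 0.1675   0.6750   0.2925]
  [ 0.4000   0.1400   0.8825]
(I − A)⁻¹ = adj(I−A) / det(I−A) ≈
  [   1.5413     0.5394     0.9004]
  [   0.2718     1.0951     0.4745]
  [   0.6490     0.2271     1.4318]
x = (I − A)⁻¹ d = adj(I−A)·d / det(I−A), with det(I−A) = 0.616375:
  x_O = (0.9500·160 + 0.3325·350 + 0.5550·170) / 0.616375 = 362.725 / 0.616375 ≈ 588.48
  x_F = (0.1675·160 + 0.6750·350 + 0.2925·170) / 0.616375 = 312.775 / 0.616375 ≈ 507.44
  x_S = (0.4000·160 + 0.1400·350 + 0.8825·170) / 0.616375 = 263.025 / 0.616375 ≈ 426.73

x_O = 588.48, x_F = 507.44, x_S = 426.73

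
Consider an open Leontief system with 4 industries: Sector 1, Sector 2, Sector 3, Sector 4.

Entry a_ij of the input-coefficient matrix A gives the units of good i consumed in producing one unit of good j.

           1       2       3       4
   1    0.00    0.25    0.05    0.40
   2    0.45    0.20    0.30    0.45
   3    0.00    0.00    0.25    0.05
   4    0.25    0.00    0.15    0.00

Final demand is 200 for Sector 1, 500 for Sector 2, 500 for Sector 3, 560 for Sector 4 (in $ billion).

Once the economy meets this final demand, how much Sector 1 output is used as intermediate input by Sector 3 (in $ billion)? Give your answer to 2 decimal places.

I − A =
  [   1.00    -0.25    -0.05    -0.40]
  [  -0.45     0.80    -0.30    -0.45]
  [   0.00     0.00     0.75    -0.05]
  [  -0.25     0.00    -0.15     1.00]
Compute the cofactors C_ij = (−1)^(i+j)·(3×3 minor ij) of I−A; the adjugate is their transpose:
adj(I−A) = Cᵀ =
  [ 0.594000   0.185625   0.179875   0.330125]
  [ 0.422250   0.666875   0.392625   0.488625]
  [ 0.010000   0.003125   0.579375   0.034375]
  [ 0.150000   0.046875   0.131875   0.515625]
det(I−A) = Σ_j (I−A)_1j·C_1j = (1.00)(0.594000) + (-0.25)(0.422250) + (-0.05)(0.010000) + (-0.40)(0.150000) = 0.4279375
(I − A)⁻¹ = adj(I−A) / det(I−A) ≈
  [   1.3881     0.4338     0.4203     0.7714]
  [   0.9867     1.5583     0.9175     1.1418]
  [   0.0234     0.0073     1.3539     0.0803]
  [   0.3505     0.1095     0.3082     1.2049]
First solve x = (I − A)⁻¹ d = adj(I−A)·d / det(I−A); in particular x_3 = (0.010000·200 + 0.003125·500 + 0.579375·500 + 0.034375·560) / 0.4279375 = 312.50 / 0.4279375 ≈ 730.2468.
Intermediate flow from 1 to 3: z_13 = a_13 · x_3 = 0.05 × 312.50 / 0.4279375 = 15.625 / 0.4279375 ≈ 36.51.

z_13 = 36.51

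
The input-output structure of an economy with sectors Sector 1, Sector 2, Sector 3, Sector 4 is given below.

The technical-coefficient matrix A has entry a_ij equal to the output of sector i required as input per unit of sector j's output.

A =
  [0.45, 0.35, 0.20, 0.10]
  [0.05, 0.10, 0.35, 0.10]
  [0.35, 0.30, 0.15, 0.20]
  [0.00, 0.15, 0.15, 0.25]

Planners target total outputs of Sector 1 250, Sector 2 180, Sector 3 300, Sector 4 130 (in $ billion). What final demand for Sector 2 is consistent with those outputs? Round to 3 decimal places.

I − A =
  [   0.55    -0.35    -0.20    -0.10]
  [  -0.05     0.90    -0.35    -0.10]
  [  -0.35    -0.30     0.85    -0.20]
  [   0.00    -0.15    -0.15     0.75]
d = (I − A) x:
  d_1 = (+0.55)·250 + (-0.35)·180 + (-0.20)·300 + (-0.10)·130 = 1.500
  d_2 = (-0.05)·250 + (+0.90)·180 + (-0.35)·300 + (-0.10)·130 = 31.500
  d_3 = (-0.35)·250 + (-0.30)·180 + (+0.85)·300 + (-0.20)·130 = 87.500
  d_4 = (+0.00)·250 + (-0.15)·180 + (-0.15)·300 + (+0.75)·130 = 25.500

d_2 = 31.500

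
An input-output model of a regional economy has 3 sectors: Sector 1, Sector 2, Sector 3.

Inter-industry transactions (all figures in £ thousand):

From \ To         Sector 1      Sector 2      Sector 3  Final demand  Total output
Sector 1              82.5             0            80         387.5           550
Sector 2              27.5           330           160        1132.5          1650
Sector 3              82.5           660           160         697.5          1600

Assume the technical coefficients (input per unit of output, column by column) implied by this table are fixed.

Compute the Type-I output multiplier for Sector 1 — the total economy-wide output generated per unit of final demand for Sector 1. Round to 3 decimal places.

m_1 = 1.541

Technical coefficients a_ij = z_ij / X_j:
  a_11 = 82.5/550 = 0.15, a_21 = 27.5/550 = 0.05, a_31 = 82.5/550 = 0.15
  a_12 = 0/1650 = 0.00, a_22 = 330/1650 = 0.20, a_32 = 660/1650 = 0.40
  a_13 = 80/1600 = 0.05, a_23 = 160/1600 = 0.10, a_33 = 160/1600 = 0.10
I − A =
  [   0.85     0.00    -0.05]
  [  -0.05     0.80    -0.10]
  [  -0.15    -0.40     0.90]
Cofactors of I−A, C_ij = (−1)^(i+j)·(minor ij) (rows/columns in the sector order above):
  C_11 = (0.80)(0.90) − (-0.10)(-0.40) = 0.6800
  C_12 = −[(-0.05)(0.90) − (-0.10)(-0.15)] = 0.0600
  C_13 = (-0.05)(-0.40) − (0.80)(-0.15) = 0.1400
  C_21 = −[(0.00)(0.90) − (-0.05)(-0.40)] = 0.0200
  C_22 = (0.85)(0.90) − (-0.05)(-0.15) = 0.7575
  C_23 = −[(0.85)(-0.40) − (0.00)(-0.15)] = 0.3400
  C_31 = (0.00)(-0.10) − (-0.05)(0.80) = 0.0400
  C_32 = −[(0.85)(-0.10) − (-0.05)(-0.05)] = 0.0875
  C_33 = (0.85)(0.80) − (0.00)(-0.05) = 0.6800
det(I−A) = Σ_j (I−A)_1j·C_1j = (0.85)(0.6800) + (0.00)(0.0600) + (-0.05)(0.1400) = 0.5710
adj(I−A) = Cᵀ =
  [ 0.6800   0.0200   0.0400]
  [ 0.0600   0.7575   0.0875]
  [ 0.1400   0.3400   0.6800]
(I − A)⁻¹ = adj(I−A) / det(I−A) ≈
  [   1.1909     0.0350     0.0701]
  [   0.1051     1.3266     0.1532]
  [   0.2452     0.5954     1.1909]
The output multiplier for sector j is the column-j sum of the Leontief inverse (I − A)⁻¹ = adj(I−A) / det(I−A).
Column 1 of adj(I−A): (0.6800, 0.0600, 0.1400); det(I−A) = 0.5710.
m_1 = (0.6800 + 0.0600 + 0.1400) / 0.5710 = 0.88 / 0.5710 ≈ 1.541.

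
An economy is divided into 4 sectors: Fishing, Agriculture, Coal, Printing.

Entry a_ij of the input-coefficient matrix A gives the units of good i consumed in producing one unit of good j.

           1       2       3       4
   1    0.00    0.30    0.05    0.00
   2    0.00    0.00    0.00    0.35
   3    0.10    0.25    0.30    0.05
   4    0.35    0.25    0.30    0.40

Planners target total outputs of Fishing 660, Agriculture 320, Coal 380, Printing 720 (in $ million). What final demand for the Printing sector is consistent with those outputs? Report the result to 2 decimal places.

d_4 = 7.00

I − A =
  [   1.00    -0.30    -0.05     0.00]
  [   0.00     1.00     0.00    -0.35]
  [  -0.10    -0.25     0.70    -0.05]
  [  -0.35    -0.25    -0.30     0.60]
d = (I − A) x:
  d_1 = (+1.00)·660 + (-0.30)·320 + (-0.05)·380 + (+0.00)·720 = 545.00
  d_2 = (+0.00)·660 + (+1.00)·320 + (+0.00)·380 + (-0.35)·720 = 68.00
  d_3 = (-0.10)·660 + (-0.25)·320 + (+0.70)·380 + (-0.05)·720 = 84.00
  d_4 = (-0.35)·660 + (-0.25)·320 + (-0.30)·380 + (+0.60)·720 = 7.00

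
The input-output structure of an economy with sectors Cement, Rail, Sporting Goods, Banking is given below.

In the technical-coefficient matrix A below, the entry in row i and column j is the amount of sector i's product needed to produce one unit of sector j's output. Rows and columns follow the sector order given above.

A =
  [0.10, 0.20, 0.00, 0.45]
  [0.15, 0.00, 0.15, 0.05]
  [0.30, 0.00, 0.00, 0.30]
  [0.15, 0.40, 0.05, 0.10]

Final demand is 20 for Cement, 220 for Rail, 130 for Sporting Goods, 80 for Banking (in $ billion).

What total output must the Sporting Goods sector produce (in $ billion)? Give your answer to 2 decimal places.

I − A =
  [   0.90    -0.20     0.00    -0.45]
  [  -0.15     1.00    -0.15    -0.05]
  [  -0.30     0.00     1.00    -0.30]
  [  -0.15    -0.40    -0.05     0.90]
Compute the cofactors C_ij = (−1)^(i+j)·(3×3 minor ij) of I−A; the adjugate is their transpose:
adj(I−A) = Cᵀ =
  [ 0.84700   0.35700   0.07700   0.46900]
  [ 0.18825   0.72225   0.11700   0.17325]
  [ 0.32700   0.22500   0.66900   0.39900]
  [ 0.24300   0.39300   0.10200   0.86100]
det(I−A) = Σ_j (I−A)_1j·C_1j = (0.90)(0.84700) + (-0.20)(0.18825) + (0.00)(0.32700) + (-0.45)(0.24300) = 0.6153
(I − A)⁻¹ = adj(I−A) / det(I−A) ≈
  [   1.3766     0.5802     0.1251     0.7622]
  [   0.3059     1.1738     0.1902     0.2816]
  [   0.5314     0.3657     1.0873     0.6485]
  [   0.3949     0.6387     0.1658     1.3993]
x = (I − A)⁻¹ d = adj(I−A)·d / det(I−A), with det(I−A) = 0.6153:
  x_C = (0.84700·20 + 0.35700·220 + 0.07700·130 + 0.46900·80) / 0.6153 = 143.01 / 0.6153 ≈ 232.42
  x_R = (0.18825·20 + 0.72225·220 + 0.11700·130 + 0.17325·80) / 0.6153 = 191.73 / 0.6153 ≈ 311.60
  x_S = (0.32700·20 + 0.22500·220 + 0.66900·130 + 0.39900·80) / 0.6153 = 174.93 / 0.6153 ≈ 284.30
  x_B = (0.24300·20 + 0.39300·220 + 0.10200·130 + 0.86100·80) / 0.6153 = 173.46 / 0.6153 ≈ 281.91

x_S = 284.30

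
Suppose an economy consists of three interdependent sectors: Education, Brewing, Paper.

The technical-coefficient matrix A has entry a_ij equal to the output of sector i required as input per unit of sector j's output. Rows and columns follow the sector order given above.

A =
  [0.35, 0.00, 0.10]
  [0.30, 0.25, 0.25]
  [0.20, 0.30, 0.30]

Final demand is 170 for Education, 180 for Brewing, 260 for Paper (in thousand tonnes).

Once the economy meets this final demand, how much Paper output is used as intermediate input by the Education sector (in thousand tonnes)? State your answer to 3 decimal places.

I − A =
  [   0.65     0.00    -0.10]
  [  -0.30     0.75    -0.25]
  [  -0.20    -0.30     0.70]
Cofactors of I−A, C_ij = (−1)^(i+j)·(minor ij) (rows/columns in the sector order above):
  C_11 = (0.75)(0.70) − (-0.25)(-0.30) = 0.4500
  C_12 = −[(-0.30)(0.70) − (-0.25)(-0.20)] = 0.2600
  C_13 = (-0.30)(-0.30) − (0.75)(-0.20) = 0.2400
  C_21 = −[(0.00)(0.70) − (-0.10)(-0.30)] = 0.0300
  C_22 = (0.65)(0.70) − (-0.10)(-0.20) = 0.4350
  C_23 = −[(0.65)(-0.30) − (0.00)(-0.20)] = 0.1950
  C_31 = (0.00)(-0.25) − (-0.10)(0.75) = 0.0750
  C_32 = −[(0.65)(-0.25) − (-0.10)(-0.30)] = 0.1925
  C_33 = (0.65)(0.75) − (0.00)(-0.30) = 0.4875
det(I−A) = Σ_j (I−A)_1j·C_1j = (0.65)(0.4500) + (0.00)(0.2600) + (-0.10)(0.2400) = 0.2685
adj(I−A) = Cᵀ =
  [ 0.4500   0.0300   0.0750]
  [ 0.2600   0.4350   0.1925]
  [ 0.2400   0.1950   0.4875]
(I − A)⁻¹ = adj(I−A) / det(I−A) ≈
  [   1.6760     0.1117     0.2793]
  [   0.9683     1.6201     0.7169]
  [   0.8939     0.7263     1.8156]
First solve x = (I − A)⁻¹ d = adj(I−A)·d / det(I−A); in particular x_1 = (0.4500·170 + 0.0300·180 + 0.0750·260) / 0.2685 = 101.40 / 0.2685 ≈ 377.65363.
Intermediate flow from 3 to 1: z_31 = a_31 · x_1 = 0.20 × 101.40 / 0.2685 = 20.28 / 0.2685 ≈ 75.531.

z_31 = 75.531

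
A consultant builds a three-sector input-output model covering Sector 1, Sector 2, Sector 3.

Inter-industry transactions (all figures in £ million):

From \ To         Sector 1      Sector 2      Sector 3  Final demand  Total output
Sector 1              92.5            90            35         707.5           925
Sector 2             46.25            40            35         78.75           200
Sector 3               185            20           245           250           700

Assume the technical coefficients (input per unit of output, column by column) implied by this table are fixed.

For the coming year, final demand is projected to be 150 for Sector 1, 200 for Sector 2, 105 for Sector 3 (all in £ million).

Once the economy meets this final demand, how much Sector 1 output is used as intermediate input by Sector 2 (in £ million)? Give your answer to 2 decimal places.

Technical coefficients a_ij = z_ij / X_j:
  a_11 = 92.5/925 = 0.10, a_21 = 46.25/925 = 0.05, a_31 = 185/925 = 0.20
  a_12 = 90/200 = 0.45, a_22 = 40/200 = 0.20, a_32 = 20/200 = 0.10
  a_13 = 35/700 = 0.05, a_23 = 35/700 = 0.05, a_33 = 245/700 = 0.35
I − A =
  [   0.90    -0.45    -0.05]
  [  -0.05     0.80    -0.05]
  [  -0.20    -0.10     0.65]
Cofactors of I−A, C_ij = (−1)^(i+j)·(minor ij) (rows/columns in the sector order above):
  C_11 = (0.80)(0.65) − (-0.05)(-0.10) = 0.5150
  C_12 = −[(-0.05)(0.65) − (-0.05)(-0.20)] = 0.0425
  C_13 = (-0.05)(-0.10) − (0.80)(-0.20) = 0.1650
  C_21 = −[(-0.45)(0.65) − (-0.05)(-0.10)] = 0.2975
  C_22 = (0.90)(0.65) − (-0.05)(-0.20) = 0.5750
  C_23 = −[(0.90)(-0.10) − (-0.45)(-0.20)] = 0.1800
  C_31 = (-0.45)(-0.05) − (-0.05)(0.80) = 0.0625
  C_32 = −[(0.90)(-0.05) − (-0.05)(-0.05)] = 0.0475
  C_33 = (0.90)(0.80) − (-0.45)(-0.05) = 0.6975
det(I−A) = Σ_j (I−A)_1j·C_1j = (0.90)(0.5150) + (-0.45)(0.0425) + (-0.05)(0.1650) = 0.436125
adj(I−A) = Cᵀ =
  [ 0.5150   0.2975   0.0625]
  [ 0.0425   0.5750   0.0475]
  [ 0.1650   0.1800   0.6975]
(I − A)⁻¹ = adj(I−A) / det(I−A) ≈
  [   1.1809     0.6821     0.1433]
  [   0.0974     1.3184     0.1089]
  [   0.3783     0.4127     1.5993]
First solve x = (I − A)⁻¹ d = adj(I−A)·d / det(I−A); in particular x_2 = (0.0425·150 + 0.5750·200 + 0.0475·105) / 0.436125 = 126.3625 / 0.436125 ≈ 289.7392.
Intermediate flow from 1 to 2: z_12 = a_12 · x_2 = 0.45 × 126.3625 / 0.436125 = 56.863125 / 0.436125 ≈ 130.38.

z_12 = 130.38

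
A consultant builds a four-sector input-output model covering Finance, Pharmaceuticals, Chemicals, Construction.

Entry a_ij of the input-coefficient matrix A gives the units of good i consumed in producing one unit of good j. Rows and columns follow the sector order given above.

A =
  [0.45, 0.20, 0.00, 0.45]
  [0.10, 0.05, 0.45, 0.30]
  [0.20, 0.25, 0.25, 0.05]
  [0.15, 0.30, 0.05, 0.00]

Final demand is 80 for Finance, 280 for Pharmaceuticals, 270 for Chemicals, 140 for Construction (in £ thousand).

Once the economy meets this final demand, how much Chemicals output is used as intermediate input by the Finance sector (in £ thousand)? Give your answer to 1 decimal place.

I − A =
  [   0.55    -0.20     0.00    -0.45]
  [  -0.10     0.95    -0.45    -0.30]
  [  -0.20    -0.25     0.75    -0.05]
  [  -0.15    -0.30    -0.05     1.00]
Compute the cofactors C_ij = (−1)^(i+j)·(3×3 minor ij) of I−A; the adjugate is their transpose:
adj(I−A) = Cᵀ =
  [ 0.519625   0.256375   0.175125   0.319500]
  [ 0.204875   0.356000   0.227625   0.210375]
  [ 0.216875   0.197375   0.366375   0.175125]
  [ 0.150250   0.155125   0.112875   0.297000]
det(I−A) = Σ_j (I−A)_1j·C_1j = (0.55)(0.519625) + (-0.20)(0.204875) + (0.00)(0.216875) + (-0.45)(0.150250) = 0.17720625
(I − A)⁻¹ = adj(I−A) / det(I−A) ≈
  [   2.9323     1.4468     0.9883     1.8030]
  [   1.1561     2.0090     1.2845     1.1872]
  [   1.2239     1.1138     2.0675     0.9883]
  [   0.8479     0.8754     0.6370     1.6760]
First solve x = (I − A)⁻¹ d = adj(I−A)·d / det(I−A); in particular x_1 = (0.519625·80 + 0.256375·280 + 0.175125·270 + 0.319500·140) / 0.17720625 = 205.36875 / 0.17720625 ≈ 1158.925.
Intermediate flow from 3 to 1: z_31 = a_31 · x_1 = 0.20 × 205.36875 / 0.17720625 = 41.07375 / 0.17720625 ≈ 231.8.

z_31 = 231.8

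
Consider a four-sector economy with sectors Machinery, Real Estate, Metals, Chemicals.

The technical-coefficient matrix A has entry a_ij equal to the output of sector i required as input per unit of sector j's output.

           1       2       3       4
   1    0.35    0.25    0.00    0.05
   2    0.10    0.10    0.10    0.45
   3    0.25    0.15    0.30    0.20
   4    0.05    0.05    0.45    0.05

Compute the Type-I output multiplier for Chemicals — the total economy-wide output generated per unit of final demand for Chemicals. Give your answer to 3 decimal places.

I − A =
  [   0.65    -0.25     0.00    -0.05]
  [  -0.10     0.90    -0.10    -0.45]
  [  -0.25    -0.15     0.70    -0.20]
  [  -0.05    -0.05    -0.45     0.95]
Compute the cofactors C_ij = (−1)^(i+j)·(3×3 minor ij) of I−A; the adjugate is their transpose:
adj(I−A) = Cᵀ =
  [ 0.456125   0.148875   0.094875   0.114500]
  [ 0.148625   0.366375   0.195375   0.222500]
  [ 0.235750   0.161250   0.509250   0.196000]
  [ 0.143500   0.103500   0.256500   0.376000]
det(I−A) = Σ_j (I−A)_1j·C_1j = (0.65)(0.456125) + (-0.25)(0.148625) + (0.00)(0.235750) + (-0.05)(0.143500) = 0.25215
(I − A)⁻¹ = adj(I−A) / det(I−A) ≈
  [   1.8089     0.5904     0.3763     0.4541]
  [   0.5894     1.4530     0.7748     0.8824]
  [   0.9350     0.6395     2.0196     0.7773]
  [   0.5691     0.4105     1.0173     1.4912]
The output multiplier for sector j is the column-j sum of the Leontief inverse (I − A)⁻¹ = adj(I−A) / det(I−A).
Column 4 of adj(I−A): (0.114500, 0.222500, 0.196000, 0.376000); det(I−A) = 0.25215.
m_4 = (0.114500 + 0.222500 + 0.196000 + 0.376000) / 0.25215 = 0.909 / 0.25215 ≈ 3.605.

m_4 = 3.605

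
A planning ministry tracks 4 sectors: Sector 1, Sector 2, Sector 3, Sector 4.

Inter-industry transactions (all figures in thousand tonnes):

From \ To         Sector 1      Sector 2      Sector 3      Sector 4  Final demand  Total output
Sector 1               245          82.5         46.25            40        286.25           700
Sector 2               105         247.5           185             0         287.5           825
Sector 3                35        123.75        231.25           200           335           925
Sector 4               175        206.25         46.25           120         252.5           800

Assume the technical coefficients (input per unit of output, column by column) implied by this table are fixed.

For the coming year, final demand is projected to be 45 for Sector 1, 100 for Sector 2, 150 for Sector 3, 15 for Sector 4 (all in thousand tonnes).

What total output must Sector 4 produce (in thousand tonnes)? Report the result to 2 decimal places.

Technical coefficients a_ij = z_ij / X_j:
  a_11 = 245/700 = 0.35, a_21 = 105/700 = 0.15, a_31 = 35/700 = 0.05, a_41 = 175/700 = 0.25
  a_12 = 82.5/825 = 0.10, a_22 = 247.5/825 = 0.30, a_32 = 123.75/825 = 0.15, a_42 = 206.25/825 = 0.25
  a_13 = 46.25/925 = 0.05, a_23 = 185/925 = 0.20, a_33 = 231.25/925 = 0.25, a_43 = 46.25/925 = 0.05
  a_14 = 40/800 = 0.05, a_24 = 0/800 = 0.00, a_34 = 200/800 = 0.25, a_44 = 120/800 = 0.15
I − A =
  [   0.65    -0.10    -0.05    -0.05]
  [  -0.15     0.70    -0.20     0.00]
  [  -0.05    -0.15     0.75    -0.25]
  [  -0.25    -0.25    -0.05     0.85]
Compute the cofactors C_ij = (−1)^(i+j)·(3×3 minor ij) of I−A; the adjugate is their transpose:
adj(I−A) = Cᵀ =
  [ 0.399500   0.081750   0.051000   0.038500]
  [ 0.114750   0.391500   0.114750   0.040500]
  [ 0.102000   0.132750   0.363375   0.112875]
  [ 0.157250   0.147000   0.070125   0.306625]
det(I−A) = Σ_j (I−A)_1j·C_1j = (0.65)(0.399500) + (-0.10)(0.114750) + (-0.05)(0.102000) + (-0.05)(0.157250) = 0.2352375
(I − A)⁻¹ = adj(I−A) / det(I−A) ≈
  [   1.6983     0.3475     0.2168     0.1637]
  [   0.4878     1.6643     0.4878     0.1722]
  [   0.4336     0.5643     1.5447     0.4798]
  [   0.6685     0.6249     0.2981     1.3035]
x = (I − A)⁻¹ d = adj(I−A)·d / det(I−A), with det(I−A) = 0.2352375:
  x_1 = (0.399500·45 + 0.081750·100 + 0.051000·150 + 0.038500·15) / 0.2352375 = 34.38 / 0.2352375 ≈ 146.15
  x_2 = (0.114750·45 + 0.391500·100 + 0.114750·150 + 0.040500·15) / 0.2352375 = 62.13375 / 0.2352375 ≈ 264.13
  x_3 = (0.102000·45 + 0.132750·100 + 0.363375·150 + 0.112875·15) / 0.2352375 = 74.064375 / 0.2352375 ≈ 314.85
  x_4 = (0.157250·45 + 0.147000·100 + 0.070125·150 + 0.306625·15) / 0.2352375 = 36.894375 / 0.2352375 ≈ 156.84

x_4 = 156.84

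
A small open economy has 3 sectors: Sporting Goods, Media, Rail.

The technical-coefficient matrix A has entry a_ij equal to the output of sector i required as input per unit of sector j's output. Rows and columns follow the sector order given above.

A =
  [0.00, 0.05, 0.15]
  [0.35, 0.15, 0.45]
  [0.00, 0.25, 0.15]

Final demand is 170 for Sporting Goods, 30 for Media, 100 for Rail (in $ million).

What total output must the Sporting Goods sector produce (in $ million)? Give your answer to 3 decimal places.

I − A =
  [   1.00    -0.05    -0.15]
  [  -0.35     0.85    -0.45]
  [   0.00    -0.25     0.85]
Cofactors of I−A, C_ij = (−1)^(i+j)·(minor ij) (rows/columns in the sector order above):
  C_11 = (0.85)(0.85) − (-0.45)(-0.25) = 0.6100
  C_12 = −[(-0.35)(0.85) − (-0.45)(0.00)] = 0.2975
  C_13 = (-0.35)(-0.25) − (0.85)(0.00) = 0.0875
  C_21 = −[(-0.05)(0.85) − (-0.15)(-0.25)] = 0.0800
  C_22 = (1.00)(0.85) − (-0.15)(0.00) = 0.8500
  C_23 = −[(1.00)(-0.25) − (-0.05)(0.00)] = 0.2500
  C_31 = (-0.05)(-0.45) − (-0.15)(0.85) = 0.1500
  C_32 = −[(1.00)(-0.45) − (-0.15)(-0.35)] = 0.5025
  C_33 = (1.00)(0.85) − (-0.05)(-0.35) = 0.8325
det(I−A) = Σ_j (I−A)_1j·C_1j = (1.00)(0.6100) + (-0.05)(0.2975) + (-0.15)(0.0875) = 0.5820
adj(I−A) = Cᵀ =
  [ 0.6100   0.0800   0.1500]
  [ 0.2975   0.8500   0.5025]
  [ 0.0875   0.2500   0.8325]
(I − A)⁻¹ = adj(I−A) / det(I−A) ≈
  [   1.0481     0.1375     0.2577]
  [   0.5112     1.4605     0.8634]
  [   0.1503     0.4296     1.4304]
x = (I − A)⁻¹ d = adj(I−A)·d / det(I−A), with det(I−A) = 0.5820:
  x_S = (0.6100·170 + 0.0800·30 + 0.1500·100) / 0.5820 = 121.10 / 0.5820 ≈ 208.076
  x_M = (0.2975·170 + 0.8500·30 + 0.5025·100) / 0.5820 = 126.325 / 0.5820 ≈ 217.053
  x_R = (0.0875·170 + 0.2500·30 + 0.8325·100) / 0.5820 = 105.625 / 0.5820 ≈ 181.486

x_S = 208.076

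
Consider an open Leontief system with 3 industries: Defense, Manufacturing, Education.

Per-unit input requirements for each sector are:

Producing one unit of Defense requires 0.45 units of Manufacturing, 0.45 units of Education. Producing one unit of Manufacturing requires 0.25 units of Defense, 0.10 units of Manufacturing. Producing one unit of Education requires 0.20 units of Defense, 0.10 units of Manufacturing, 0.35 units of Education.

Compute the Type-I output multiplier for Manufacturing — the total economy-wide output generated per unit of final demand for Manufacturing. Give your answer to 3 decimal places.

m_M = 1.990

I − A =
  [   1.00    -0.25    -0.20]
  [  -0.45     0.90    -0.10]
  [  -0.45     0.00     0.65]
Cofactors of I−A, C_ij = (−1)^(i+j)·(minor ij) (rows/columns in the sector order above):
  C_11 = (0.90)(0.65) − (-0.10)(0.00) = 0.5850
  C_12 = −[(-0.45)(0.65) − (-0.10)(-0.45)] = 0.3375
  C_13 = (-0.45)(0.00) − (0.90)(-0.45) = 0.4050
  C_21 = −[(-0.25)(0.65) − (-0.20)(0.00)] = 0.1625
  C_22 = (1.00)(0.65) − (-0.20)(-0.45) = 0.5600
  C_23 = −[(1.00)(0.00) − (-0.25)(-0.45)] = 0.1125
  C_31 = (-0.25)(-0.10) − (-0.20)(0.90) = 0.2050
  C_32 = −[(1.00)(-0.10) − (-0.20)(-0.45)] = 0.1900
  C_33 = (1.00)(0.90) − (-0.25)(-0.45) = 0.7875
det(I−A) = Σ_j (I−A)_1j·C_1j = (1.00)(0.5850) + (-0.25)(0.3375) + (-0.20)(0.4050) = 0.419625
adj(I−A) = Cᵀ =
  [ 0.5850   0.1625   0.2050]
  [ 0.3375   0.5600   0.1900]
  [ 0.4050   0.1125   0.7875]
(I − A)⁻¹ = adj(I−A) / det(I−A) ≈
  [   1.3941     0.3873     0.4885]
  [   0.8043     1.3345     0.4528]
  [   0.9651     0.2681     1.8767]
The output multiplier for sector j is the column-j sum of the Leontief inverse (I − A)⁻¹ = adj(I−A) / det(I−A).
Column M of adj(I−A): (0.1625, 0.5600, 0.1125); det(I−A) = 0.419625.
m_M = (0.1625 + 0.5600 + 0.1125) / 0.419625 = 0.835 / 0.419625 ≈ 1.990.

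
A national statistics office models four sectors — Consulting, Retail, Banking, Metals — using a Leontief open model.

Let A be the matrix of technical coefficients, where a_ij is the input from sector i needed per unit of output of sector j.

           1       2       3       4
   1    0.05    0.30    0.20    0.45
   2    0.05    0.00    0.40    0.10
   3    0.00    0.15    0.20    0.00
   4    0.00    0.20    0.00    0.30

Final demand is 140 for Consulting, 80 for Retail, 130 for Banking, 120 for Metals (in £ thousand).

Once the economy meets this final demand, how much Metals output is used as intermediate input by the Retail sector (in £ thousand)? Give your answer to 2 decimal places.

I − A =
  [   0.95    -0.30    -0.20    -0.45]
  [  -0.05     1.00    -0.40    -0.10]
  [   0.00    -0.15     0.80     0.00]
  [   0.00    -0.20     0.00     0.70]
Compute the cofactors C_ij = (−1)^(i+j)·(3×3 minor ij) of I−A; the adjugate is their transpose:
adj(I−A) = Cᵀ =
  [ 0.502000   0.261000   0.256000   0.360000]
  [ 0.028000   0.532000   0.273000   0.094000]
  [ 0.005250   0.099750   0.631000   0.017625]
  [ 0.008000   0.152000   0.078000   0.689500]
det(I−A) = Σ_j (I−A)_1j·C_1j = (0.95)(0.502000) + (-0.30)(0.028000) + (-0.20)(0.005250) + (-0.45)(0.008000) = 0.46385
(I − A)⁻¹ = adj(I−A) / det(I−A) ≈
  [   1.0822     0.5627     0.5519     0.7761]
  [   0.0604     1.1469     0.5886     0.2027]
  [   0.0113     0.2150     1.3604     0.0380]
  [   0.0172     0.3277     0.1682     1.4865]
First solve x = (I − A)⁻¹ d = adj(I−A)·d / det(I−A); in particular x_2 = (0.028000·140 + 0.532000·80 + 0.273000·130 + 0.094000·120) / 0.46385 = 93.25 / 0.46385 ≈ 201.0348.
Intermediate flow from 4 to 2: z_42 = a_42 · x_2 = 0.20 × 93.25 / 0.46385 = 18.65 / 0.46385 ≈ 40.21.

z_42 = 40.21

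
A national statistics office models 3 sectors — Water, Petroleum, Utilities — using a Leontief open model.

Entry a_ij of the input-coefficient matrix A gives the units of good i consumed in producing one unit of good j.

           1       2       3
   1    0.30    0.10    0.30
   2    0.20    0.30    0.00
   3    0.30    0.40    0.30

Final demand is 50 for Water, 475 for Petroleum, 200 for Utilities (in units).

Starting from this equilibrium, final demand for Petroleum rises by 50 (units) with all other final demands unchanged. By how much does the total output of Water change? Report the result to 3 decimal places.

Δx_1 = 39.256

I − A =
  [   0.70    -0.10    -0.30]
  [  -0.20     0.70     0.00]
  [  -0.30    -0.40     0.70]
Cofactors of I−A, C_ij = (−1)^(i+j)·(minor ij) (rows/columns in the sector order above):
  C_11 = (0.70)(0.70) − (0.00)(-0.40) = 0.4900
  C_12 = −[(-0.20)(0.70) − (0.00)(-0.30)] = 0.1400
  C_13 = (-0.20)(-0.40) − (0.70)(-0.30) = 0.2900
  C_21 = −[(-0.10)(0.70) − (-0.30)(-0.40)] = 0.1900
  C_22 = (0.70)(0.70) − (-0.30)(-0.30) = 0.4000
  C_23 = −[(0.70)(-0.40) − (-0.10)(-0.30)] = 0.3100
  C_31 = (-0.10)(0.00) − (-0.30)(0.70) = 0.2100
  C_32 = −[(0.70)(0.00) − (-0.30)(-0.20)] = 0.0600
  C_33 = (0.70)(0.70) − (-0.10)(-0.20) = 0.4700
det(I−A) = Σ_j (I−A)_1j·C_1j = (0.70)(0.4900) + (-0.10)(0.1400) + (-0.30)(0.2900) = 0.2420
adj(I−A) = Cᵀ =
  [ 0.4900   0.1900   0.2100]
  [ 0.1400   0.4000   0.0600]
  [ 0.2900   0.3100   0.4700]
(I − A)⁻¹ = adj(I−A) / det(I−A) ≈
  [   2.0248     0.7851     0.8678]
  [   0.5785     1.6529     0.2479]
  [   1.1983     1.2810     1.9421]
Δx = (I − A)⁻¹ Δd with Δd having +50 in the Petroleum component and 0 elsewhere.
So Δx_1 = L_12 · (+50), where L_12 = adj(I−A)_12 / det(I−A) = 0.1900 / 0.2420.
Δx_1 = 0.1900 × (+50) / 0.2420 = 9.50 / 0.2420 ≈ 39.256.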